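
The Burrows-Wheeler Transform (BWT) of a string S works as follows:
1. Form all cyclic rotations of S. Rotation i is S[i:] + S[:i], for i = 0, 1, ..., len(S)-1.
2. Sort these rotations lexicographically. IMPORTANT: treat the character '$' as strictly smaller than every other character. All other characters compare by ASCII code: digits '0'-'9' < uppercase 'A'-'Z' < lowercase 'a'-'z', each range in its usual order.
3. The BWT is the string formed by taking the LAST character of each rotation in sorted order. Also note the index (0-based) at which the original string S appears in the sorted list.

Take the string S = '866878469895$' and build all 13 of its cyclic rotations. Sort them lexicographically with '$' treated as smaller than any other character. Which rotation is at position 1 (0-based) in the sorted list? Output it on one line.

Answer: 469895$866878

Derivation:
All 13 rotations (rotation i = S[i:]+S[:i]):
  rot[0] = 866878469895$
  rot[1] = 66878469895$8
  rot[2] = 6878469895$86
  rot[3] = 878469895$866
  rot[4] = 78469895$8668
  rot[5] = 8469895$86687
  rot[6] = 469895$866878
  rot[7] = 69895$8668784
  rot[8] = 9895$86687846
  rot[9] = 895$866878469
  rot[10] = 95$8668784698
  rot[11] = 5$86687846989
  rot[12] = $866878469895
Sorted (with $ < everything):
  sorted[0] = $866878469895
  sorted[1] = 469895$866878
  sorted[2] = 5$86687846989
  sorted[3] = 66878469895$8
  sorted[4] = 6878469895$86
  sorted[5] = 69895$8668784
  sorted[6] = 78469895$8668
  sorted[7] = 8469895$86687
  sorted[8] = 866878469895$
  sorted[9] = 878469895$866
  sorted[10] = 895$866878469
  sorted[11] = 95$8668784698
  sorted[12] = 9895$86687846
sorted[1] = 469895$866878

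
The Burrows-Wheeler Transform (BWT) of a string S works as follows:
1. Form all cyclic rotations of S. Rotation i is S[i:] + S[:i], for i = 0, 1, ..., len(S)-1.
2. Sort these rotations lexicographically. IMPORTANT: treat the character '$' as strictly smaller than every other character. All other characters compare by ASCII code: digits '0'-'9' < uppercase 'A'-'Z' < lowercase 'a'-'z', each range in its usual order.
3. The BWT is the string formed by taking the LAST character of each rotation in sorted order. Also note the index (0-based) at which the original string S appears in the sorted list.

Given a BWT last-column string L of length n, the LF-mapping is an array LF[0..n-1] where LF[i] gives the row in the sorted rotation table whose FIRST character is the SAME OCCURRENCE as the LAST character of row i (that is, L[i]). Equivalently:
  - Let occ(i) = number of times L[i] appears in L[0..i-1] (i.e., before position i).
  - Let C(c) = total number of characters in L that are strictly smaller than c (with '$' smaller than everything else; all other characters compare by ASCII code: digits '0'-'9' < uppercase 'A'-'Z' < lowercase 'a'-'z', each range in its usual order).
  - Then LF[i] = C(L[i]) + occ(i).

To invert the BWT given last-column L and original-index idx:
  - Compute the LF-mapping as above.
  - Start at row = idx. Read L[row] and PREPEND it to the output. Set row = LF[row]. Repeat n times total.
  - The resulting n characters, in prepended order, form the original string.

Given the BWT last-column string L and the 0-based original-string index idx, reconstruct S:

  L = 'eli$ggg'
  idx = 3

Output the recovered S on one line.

LF mapping: 1 6 5 0 2 3 4
Walk LF starting at row 3, prepending L[row]:
  step 1: row=3, L[3]='$', prepend. Next row=LF[3]=0
  step 2: row=0, L[0]='e', prepend. Next row=LF[0]=1
  step 3: row=1, L[1]='l', prepend. Next row=LF[1]=6
  step 4: row=6, L[6]='g', prepend. Next row=LF[6]=4
  step 5: row=4, L[4]='g', prepend. Next row=LF[4]=2
  step 6: row=2, L[2]='i', prepend. Next row=LF[2]=5
  step 7: row=5, L[5]='g', prepend. Next row=LF[5]=3
Reversed output: giggle$

Answer: giggle$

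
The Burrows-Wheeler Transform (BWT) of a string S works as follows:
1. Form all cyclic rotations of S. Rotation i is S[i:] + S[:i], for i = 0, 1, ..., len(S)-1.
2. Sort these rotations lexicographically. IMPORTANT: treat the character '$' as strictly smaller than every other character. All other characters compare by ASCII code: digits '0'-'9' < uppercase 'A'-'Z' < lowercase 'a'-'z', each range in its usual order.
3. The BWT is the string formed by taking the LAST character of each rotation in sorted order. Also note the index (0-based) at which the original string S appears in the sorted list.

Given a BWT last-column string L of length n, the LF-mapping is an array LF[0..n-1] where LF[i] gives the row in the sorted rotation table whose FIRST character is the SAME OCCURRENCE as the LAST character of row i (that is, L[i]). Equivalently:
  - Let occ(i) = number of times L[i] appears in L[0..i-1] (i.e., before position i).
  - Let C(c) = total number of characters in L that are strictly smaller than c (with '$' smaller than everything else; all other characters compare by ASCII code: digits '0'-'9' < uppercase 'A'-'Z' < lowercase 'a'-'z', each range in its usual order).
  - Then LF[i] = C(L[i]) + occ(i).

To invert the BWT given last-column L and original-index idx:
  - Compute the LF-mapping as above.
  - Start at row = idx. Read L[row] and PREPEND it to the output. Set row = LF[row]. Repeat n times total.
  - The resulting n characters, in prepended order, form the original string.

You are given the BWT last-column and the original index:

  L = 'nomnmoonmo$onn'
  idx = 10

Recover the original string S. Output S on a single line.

Answer: onmnoonnoommn$

Derivation:
LF mapping: 4 9 1 5 2 10 11 6 3 12 0 13 7 8
Walk LF starting at row 10, prepending L[row]:
  step 1: row=10, L[10]='$', prepend. Next row=LF[10]=0
  step 2: row=0, L[0]='n', prepend. Next row=LF[0]=4
  step 3: row=4, L[4]='m', prepend. Next row=LF[4]=2
  step 4: row=2, L[2]='m', prepend. Next row=LF[2]=1
  step 5: row=1, L[1]='o', prepend. Next row=LF[1]=9
  step 6: row=9, L[9]='o', prepend. Next row=LF[9]=12
  step 7: row=12, L[12]='n', prepend. Next row=LF[12]=7
  step 8: row=7, L[7]='n', prepend. Next row=LF[7]=6
  step 9: row=6, L[6]='o', prepend. Next row=LF[6]=11
  step 10: row=11, L[11]='o', prepend. Next row=LF[11]=13
  step 11: row=13, L[13]='n', prepend. Next row=LF[13]=8
  step 12: row=8, L[8]='m', prepend. Next row=LF[8]=3
  step 13: row=3, L[3]='n', prepend. Next row=LF[3]=5
  step 14: row=5, L[5]='o', prepend. Next row=LF[5]=10
Reversed output: onmnoonnoommn$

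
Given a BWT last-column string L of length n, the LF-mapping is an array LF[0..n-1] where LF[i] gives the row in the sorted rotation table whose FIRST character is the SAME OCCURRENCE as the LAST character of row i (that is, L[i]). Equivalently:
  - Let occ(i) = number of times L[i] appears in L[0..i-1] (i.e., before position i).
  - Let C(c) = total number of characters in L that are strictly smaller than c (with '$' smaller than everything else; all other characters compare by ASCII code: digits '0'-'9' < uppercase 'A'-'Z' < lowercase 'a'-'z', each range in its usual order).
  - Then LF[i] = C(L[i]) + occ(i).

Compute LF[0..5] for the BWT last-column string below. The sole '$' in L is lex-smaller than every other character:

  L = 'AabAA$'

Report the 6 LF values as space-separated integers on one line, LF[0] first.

Char counts: '$':1, 'A':3, 'a':1, 'b':1
C (first-col start): C('$')=0, C('A')=1, C('a')=4, C('b')=5
L[0]='A': occ=0, LF[0]=C('A')+0=1+0=1
L[1]='a': occ=0, LF[1]=C('a')+0=4+0=4
L[2]='b': occ=0, LF[2]=C('b')+0=5+0=5
L[3]='A': occ=1, LF[3]=C('A')+1=1+1=2
L[4]='A': occ=2, LF[4]=C('A')+2=1+2=3
L[5]='$': occ=0, LF[5]=C('$')+0=0+0=0

Answer: 1 4 5 2 3 0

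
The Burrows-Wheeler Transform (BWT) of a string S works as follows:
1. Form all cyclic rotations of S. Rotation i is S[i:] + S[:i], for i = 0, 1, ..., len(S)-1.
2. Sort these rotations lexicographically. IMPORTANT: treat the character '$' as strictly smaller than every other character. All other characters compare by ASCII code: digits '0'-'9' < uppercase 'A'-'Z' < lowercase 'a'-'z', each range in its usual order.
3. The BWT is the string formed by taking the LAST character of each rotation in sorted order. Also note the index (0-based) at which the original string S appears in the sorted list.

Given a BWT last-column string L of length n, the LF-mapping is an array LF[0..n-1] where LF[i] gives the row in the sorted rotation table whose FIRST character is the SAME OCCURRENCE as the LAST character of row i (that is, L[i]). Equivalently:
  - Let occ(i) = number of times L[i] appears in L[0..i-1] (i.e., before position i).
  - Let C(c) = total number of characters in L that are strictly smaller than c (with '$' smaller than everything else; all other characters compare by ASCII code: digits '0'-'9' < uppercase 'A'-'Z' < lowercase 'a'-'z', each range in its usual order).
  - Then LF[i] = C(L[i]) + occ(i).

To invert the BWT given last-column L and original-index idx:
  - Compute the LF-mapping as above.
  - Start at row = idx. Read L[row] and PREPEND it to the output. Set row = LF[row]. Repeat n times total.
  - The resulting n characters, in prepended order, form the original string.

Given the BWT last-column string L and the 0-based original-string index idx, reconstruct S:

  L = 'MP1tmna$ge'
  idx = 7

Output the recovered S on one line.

LF mapping: 2 3 1 9 7 8 4 0 6 5
Walk LF starting at row 7, prepending L[row]:
  step 1: row=7, L[7]='$', prepend. Next row=LF[7]=0
  step 2: row=0, L[0]='M', prepend. Next row=LF[0]=2
  step 3: row=2, L[2]='1', prepend. Next row=LF[2]=1
  step 4: row=1, L[1]='P', prepend. Next row=LF[1]=3
  step 5: row=3, L[3]='t', prepend. Next row=LF[3]=9
  step 6: row=9, L[9]='e', prepend. Next row=LF[9]=5
  step 7: row=5, L[5]='n', prepend. Next row=LF[5]=8
  step 8: row=8, L[8]='g', prepend. Next row=LF[8]=6
  step 9: row=6, L[6]='a', prepend. Next row=LF[6]=4
  step 10: row=4, L[4]='m', prepend. Next row=LF[4]=7
Reversed output: magnetP1M$

Answer: magnetP1M$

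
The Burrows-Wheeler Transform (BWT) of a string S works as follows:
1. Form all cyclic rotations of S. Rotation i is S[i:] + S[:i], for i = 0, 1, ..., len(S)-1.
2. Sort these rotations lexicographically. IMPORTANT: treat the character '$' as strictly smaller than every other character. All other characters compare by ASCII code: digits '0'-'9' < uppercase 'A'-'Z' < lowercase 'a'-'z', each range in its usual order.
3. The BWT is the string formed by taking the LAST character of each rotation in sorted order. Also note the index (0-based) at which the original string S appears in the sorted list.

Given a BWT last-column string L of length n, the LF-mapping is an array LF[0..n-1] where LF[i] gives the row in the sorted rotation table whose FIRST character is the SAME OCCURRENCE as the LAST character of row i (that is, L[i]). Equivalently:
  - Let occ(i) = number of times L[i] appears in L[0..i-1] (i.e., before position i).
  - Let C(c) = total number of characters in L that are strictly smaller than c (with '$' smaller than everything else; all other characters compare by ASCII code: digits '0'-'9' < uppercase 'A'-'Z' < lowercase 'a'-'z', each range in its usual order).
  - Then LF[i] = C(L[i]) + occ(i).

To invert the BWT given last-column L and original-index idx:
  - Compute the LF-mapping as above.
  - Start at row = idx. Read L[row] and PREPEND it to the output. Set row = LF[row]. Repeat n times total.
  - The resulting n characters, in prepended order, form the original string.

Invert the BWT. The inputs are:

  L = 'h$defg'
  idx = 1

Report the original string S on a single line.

Answer: defgh$

Derivation:
LF mapping: 5 0 1 2 3 4
Walk LF starting at row 1, prepending L[row]:
  step 1: row=1, L[1]='$', prepend. Next row=LF[1]=0
  step 2: row=0, L[0]='h', prepend. Next row=LF[0]=5
  step 3: row=5, L[5]='g', prepend. Next row=LF[5]=4
  step 4: row=4, L[4]='f', prepend. Next row=LF[4]=3
  step 5: row=3, L[3]='e', prepend. Next row=LF[3]=2
  step 6: row=2, L[2]='d', prepend. Next row=LF[2]=1
Reversed output: defgh$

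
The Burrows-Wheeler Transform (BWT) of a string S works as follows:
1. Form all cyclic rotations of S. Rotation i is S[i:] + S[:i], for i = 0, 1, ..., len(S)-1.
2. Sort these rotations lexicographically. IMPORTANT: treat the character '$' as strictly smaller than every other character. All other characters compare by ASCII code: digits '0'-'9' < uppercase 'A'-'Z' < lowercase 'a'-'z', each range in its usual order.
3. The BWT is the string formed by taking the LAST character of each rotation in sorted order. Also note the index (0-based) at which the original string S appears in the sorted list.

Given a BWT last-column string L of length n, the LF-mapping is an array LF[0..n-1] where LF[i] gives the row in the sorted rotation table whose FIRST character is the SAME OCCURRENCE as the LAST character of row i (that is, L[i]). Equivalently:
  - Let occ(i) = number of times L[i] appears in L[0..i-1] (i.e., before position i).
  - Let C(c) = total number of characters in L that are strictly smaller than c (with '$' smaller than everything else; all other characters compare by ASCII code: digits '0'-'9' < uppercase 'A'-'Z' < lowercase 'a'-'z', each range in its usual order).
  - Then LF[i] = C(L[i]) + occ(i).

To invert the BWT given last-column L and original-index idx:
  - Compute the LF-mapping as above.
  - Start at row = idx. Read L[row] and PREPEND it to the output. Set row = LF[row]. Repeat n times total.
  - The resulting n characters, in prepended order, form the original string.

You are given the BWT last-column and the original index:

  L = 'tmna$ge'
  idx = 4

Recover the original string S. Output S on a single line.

LF mapping: 6 4 5 1 0 3 2
Walk LF starting at row 4, prepending L[row]:
  step 1: row=4, L[4]='$', prepend. Next row=LF[4]=0
  step 2: row=0, L[0]='t', prepend. Next row=LF[0]=6
  step 3: row=6, L[6]='e', prepend. Next row=LF[6]=2
  step 4: row=2, L[2]='n', prepend. Next row=LF[2]=5
  step 5: row=5, L[5]='g', prepend. Next row=LF[5]=3
  step 6: row=3, L[3]='a', prepend. Next row=LF[3]=1
  step 7: row=1, L[1]='m', prepend. Next row=LF[1]=4
Reversed output: magnet$

Answer: magnet$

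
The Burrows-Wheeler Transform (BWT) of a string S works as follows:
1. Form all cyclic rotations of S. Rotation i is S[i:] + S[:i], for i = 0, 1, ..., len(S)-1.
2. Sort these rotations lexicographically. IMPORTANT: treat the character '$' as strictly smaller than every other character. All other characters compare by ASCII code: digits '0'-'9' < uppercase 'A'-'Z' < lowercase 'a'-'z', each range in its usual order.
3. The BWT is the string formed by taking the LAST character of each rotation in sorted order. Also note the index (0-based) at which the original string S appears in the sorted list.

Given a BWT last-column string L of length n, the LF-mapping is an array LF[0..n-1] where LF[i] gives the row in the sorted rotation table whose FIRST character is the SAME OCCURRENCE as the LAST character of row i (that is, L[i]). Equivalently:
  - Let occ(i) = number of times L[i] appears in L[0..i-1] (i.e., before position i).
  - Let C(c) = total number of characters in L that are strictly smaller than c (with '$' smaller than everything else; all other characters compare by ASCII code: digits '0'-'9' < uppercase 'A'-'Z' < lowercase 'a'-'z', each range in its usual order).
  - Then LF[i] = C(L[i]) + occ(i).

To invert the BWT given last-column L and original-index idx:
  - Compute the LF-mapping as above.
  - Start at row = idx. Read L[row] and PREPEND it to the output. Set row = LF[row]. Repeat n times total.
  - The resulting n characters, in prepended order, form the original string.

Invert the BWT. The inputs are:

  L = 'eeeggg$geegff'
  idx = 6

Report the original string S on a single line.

LF mapping: 1 2 3 8 9 10 0 11 4 5 12 6 7
Walk LF starting at row 6, prepending L[row]:
  step 1: row=6, L[6]='$', prepend. Next row=LF[6]=0
  step 2: row=0, L[0]='e', prepend. Next row=LF[0]=1
  step 3: row=1, L[1]='e', prepend. Next row=LF[1]=2
  step 4: row=2, L[2]='e', prepend. Next row=LF[2]=3
  step 5: row=3, L[3]='g', prepend. Next row=LF[3]=8
  step 6: row=8, L[8]='e', prepend. Next row=LF[8]=4
  step 7: row=4, L[4]='g', prepend. Next row=LF[4]=9
  step 8: row=9, L[9]='e', prepend. Next row=LF[9]=5
  step 9: row=5, L[5]='g', prepend. Next row=LF[5]=10
  step 10: row=10, L[10]='g', prepend. Next row=LF[10]=12
  step 11: row=12, L[12]='f', prepend. Next row=LF[12]=7
  step 12: row=7, L[7]='g', prepend. Next row=LF[7]=11
  step 13: row=11, L[11]='f', prepend. Next row=LF[11]=6
Reversed output: fgfggegegeee$

Answer: fgfggegegeee$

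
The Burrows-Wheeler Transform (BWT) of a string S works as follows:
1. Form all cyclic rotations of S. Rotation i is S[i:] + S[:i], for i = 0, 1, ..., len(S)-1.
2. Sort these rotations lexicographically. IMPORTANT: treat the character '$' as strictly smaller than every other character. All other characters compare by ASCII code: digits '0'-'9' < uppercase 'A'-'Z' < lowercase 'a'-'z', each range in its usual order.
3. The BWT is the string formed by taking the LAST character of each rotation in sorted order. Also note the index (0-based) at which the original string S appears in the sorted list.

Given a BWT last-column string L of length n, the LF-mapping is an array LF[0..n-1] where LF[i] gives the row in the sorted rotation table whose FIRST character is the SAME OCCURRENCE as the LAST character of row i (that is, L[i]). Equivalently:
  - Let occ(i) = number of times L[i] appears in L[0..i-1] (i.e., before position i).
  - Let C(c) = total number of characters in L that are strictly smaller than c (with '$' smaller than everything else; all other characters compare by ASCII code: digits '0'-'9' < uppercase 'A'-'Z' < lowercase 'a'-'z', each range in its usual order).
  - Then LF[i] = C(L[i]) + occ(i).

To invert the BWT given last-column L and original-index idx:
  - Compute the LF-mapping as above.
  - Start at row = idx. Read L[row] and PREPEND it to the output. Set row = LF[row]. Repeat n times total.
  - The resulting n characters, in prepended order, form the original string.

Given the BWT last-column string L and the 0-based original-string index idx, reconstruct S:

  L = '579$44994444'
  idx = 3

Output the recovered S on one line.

LF mapping: 7 8 9 0 1 2 10 11 3 4 5 6
Walk LF starting at row 3, prepending L[row]:
  step 1: row=3, L[3]='$', prepend. Next row=LF[3]=0
  step 2: row=0, L[0]='5', prepend. Next row=LF[0]=7
  step 3: row=7, L[7]='9', prepend. Next row=LF[7]=11
  step 4: row=11, L[11]='4', prepend. Next row=LF[11]=6
  step 5: row=6, L[6]='9', prepend. Next row=LF[6]=10
  step 6: row=10, L[10]='4', prepend. Next row=LF[10]=5
  step 7: row=5, L[5]='4', prepend. Next row=LF[5]=2
  step 8: row=2, L[2]='9', prepend. Next row=LF[2]=9
  step 9: row=9, L[9]='4', prepend. Next row=LF[9]=4
  step 10: row=4, L[4]='4', prepend. Next row=LF[4]=1
  step 11: row=1, L[1]='7', prepend. Next row=LF[1]=8
  step 12: row=8, L[8]='4', prepend. Next row=LF[8]=3
Reversed output: 47449449495$

Answer: 47449449495$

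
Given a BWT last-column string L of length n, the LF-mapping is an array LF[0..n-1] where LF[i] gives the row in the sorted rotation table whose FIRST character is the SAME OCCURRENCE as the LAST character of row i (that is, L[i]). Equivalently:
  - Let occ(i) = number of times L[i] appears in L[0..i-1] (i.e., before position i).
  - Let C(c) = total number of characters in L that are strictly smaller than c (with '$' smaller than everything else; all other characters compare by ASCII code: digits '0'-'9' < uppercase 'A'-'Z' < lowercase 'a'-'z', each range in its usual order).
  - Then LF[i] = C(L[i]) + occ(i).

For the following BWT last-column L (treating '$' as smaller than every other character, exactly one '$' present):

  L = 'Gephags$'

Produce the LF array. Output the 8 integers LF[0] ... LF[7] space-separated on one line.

Answer: 1 3 6 5 2 4 7 0

Derivation:
Char counts: '$':1, 'G':1, 'a':1, 'e':1, 'g':1, 'h':1, 'p':1, 's':1
C (first-col start): C('$')=0, C('G')=1, C('a')=2, C('e')=3, C('g')=4, C('h')=5, C('p')=6, C('s')=7
L[0]='G': occ=0, LF[0]=C('G')+0=1+0=1
L[1]='e': occ=0, LF[1]=C('e')+0=3+0=3
L[2]='p': occ=0, LF[2]=C('p')+0=6+0=6
L[3]='h': occ=0, LF[3]=C('h')+0=5+0=5
L[4]='a': occ=0, LF[4]=C('a')+0=2+0=2
L[5]='g': occ=0, LF[5]=C('g')+0=4+0=4
L[6]='s': occ=0, LF[6]=C('s')+0=7+0=7
L[7]='$': occ=0, LF[7]=C('$')+0=0+0=0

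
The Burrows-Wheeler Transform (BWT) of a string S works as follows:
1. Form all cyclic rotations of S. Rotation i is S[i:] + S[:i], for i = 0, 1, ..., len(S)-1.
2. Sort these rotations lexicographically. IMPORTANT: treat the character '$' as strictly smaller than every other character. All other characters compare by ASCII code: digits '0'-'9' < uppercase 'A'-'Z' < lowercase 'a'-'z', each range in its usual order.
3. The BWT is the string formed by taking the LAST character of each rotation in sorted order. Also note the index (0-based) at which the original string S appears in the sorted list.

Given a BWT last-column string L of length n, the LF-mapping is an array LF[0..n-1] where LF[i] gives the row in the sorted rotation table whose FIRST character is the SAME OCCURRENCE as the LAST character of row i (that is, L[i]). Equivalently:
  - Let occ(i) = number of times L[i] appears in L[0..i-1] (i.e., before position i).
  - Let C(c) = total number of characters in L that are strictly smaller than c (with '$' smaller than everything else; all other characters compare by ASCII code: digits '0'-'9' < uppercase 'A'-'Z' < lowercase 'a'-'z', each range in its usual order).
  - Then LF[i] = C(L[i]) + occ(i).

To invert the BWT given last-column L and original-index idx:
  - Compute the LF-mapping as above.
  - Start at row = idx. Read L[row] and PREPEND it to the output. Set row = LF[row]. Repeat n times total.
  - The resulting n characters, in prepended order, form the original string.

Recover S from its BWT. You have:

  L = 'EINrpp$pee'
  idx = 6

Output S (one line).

LF mapping: 1 2 3 9 6 7 0 8 4 5
Walk LF starting at row 6, prepending L[row]:
  step 1: row=6, L[6]='$', prepend. Next row=LF[6]=0
  step 2: row=0, L[0]='E', prepend. Next row=LF[0]=1
  step 3: row=1, L[1]='I', prepend. Next row=LF[1]=2
  step 4: row=2, L[2]='N', prepend. Next row=LF[2]=3
  step 5: row=3, L[3]='r', prepend. Next row=LF[3]=9
  step 6: row=9, L[9]='e', prepend. Next row=LF[9]=5
  step 7: row=5, L[5]='p', prepend. Next row=LF[5]=7
  step 8: row=7, L[7]='p', prepend. Next row=LF[7]=8
  step 9: row=8, L[8]='e', prepend. Next row=LF[8]=4
  step 10: row=4, L[4]='p', prepend. Next row=LF[4]=6
Reversed output: pepperNIE$

Answer: pepperNIE$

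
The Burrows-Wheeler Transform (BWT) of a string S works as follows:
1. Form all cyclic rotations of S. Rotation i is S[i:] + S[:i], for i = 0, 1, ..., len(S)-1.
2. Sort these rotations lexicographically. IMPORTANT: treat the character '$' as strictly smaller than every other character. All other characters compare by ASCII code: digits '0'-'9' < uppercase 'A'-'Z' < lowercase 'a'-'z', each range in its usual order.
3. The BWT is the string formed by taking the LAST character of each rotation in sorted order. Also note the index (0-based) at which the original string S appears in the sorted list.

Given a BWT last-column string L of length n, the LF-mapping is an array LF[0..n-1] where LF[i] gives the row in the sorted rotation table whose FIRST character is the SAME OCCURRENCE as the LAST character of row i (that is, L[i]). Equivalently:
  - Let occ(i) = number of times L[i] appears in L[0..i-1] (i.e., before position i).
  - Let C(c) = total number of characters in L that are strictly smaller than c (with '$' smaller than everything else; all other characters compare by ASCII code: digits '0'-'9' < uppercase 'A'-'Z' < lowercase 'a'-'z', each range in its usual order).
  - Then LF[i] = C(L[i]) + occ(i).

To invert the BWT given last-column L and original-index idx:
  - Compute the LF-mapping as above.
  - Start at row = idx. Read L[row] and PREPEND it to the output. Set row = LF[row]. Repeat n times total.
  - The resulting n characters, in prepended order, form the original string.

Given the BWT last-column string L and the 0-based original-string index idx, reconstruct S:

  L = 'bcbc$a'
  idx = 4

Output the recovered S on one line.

LF mapping: 2 4 3 5 0 1
Walk LF starting at row 4, prepending L[row]:
  step 1: row=4, L[4]='$', prepend. Next row=LF[4]=0
  step 2: row=0, L[0]='b', prepend. Next row=LF[0]=2
  step 3: row=2, L[2]='b', prepend. Next row=LF[2]=3
  step 4: row=3, L[3]='c', prepend. Next row=LF[3]=5
  step 5: row=5, L[5]='a', prepend. Next row=LF[5]=1
  step 6: row=1, L[1]='c', prepend. Next row=LF[1]=4
Reversed output: cacbb$

Answer: cacbb$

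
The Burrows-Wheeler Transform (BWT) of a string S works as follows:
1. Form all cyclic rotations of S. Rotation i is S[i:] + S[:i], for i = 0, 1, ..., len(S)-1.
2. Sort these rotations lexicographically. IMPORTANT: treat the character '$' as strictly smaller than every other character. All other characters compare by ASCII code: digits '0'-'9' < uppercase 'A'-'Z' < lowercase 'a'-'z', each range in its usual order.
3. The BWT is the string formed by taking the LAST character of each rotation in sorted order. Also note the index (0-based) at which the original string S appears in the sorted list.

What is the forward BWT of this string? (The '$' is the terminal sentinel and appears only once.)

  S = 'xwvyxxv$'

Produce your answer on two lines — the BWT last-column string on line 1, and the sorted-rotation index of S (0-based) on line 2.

All 8 rotations (rotation i = S[i:]+S[:i]):
  rot[0] = xwvyxxv$
  rot[1] = wvyxxv$x
  rot[2] = vyxxv$xw
  rot[3] = yxxv$xwv
  rot[4] = xxv$xwvy
  rot[5] = xv$xwvyx
  rot[6] = v$xwvyxx
  rot[7] = $xwvyxxv
Sorted (with $ < everything):
  sorted[0] = $xwvyxxv  (last char: 'v')
  sorted[1] = v$xwvyxx  (last char: 'x')
  sorted[2] = vyxxv$xw  (last char: 'w')
  sorted[3] = wvyxxv$x  (last char: 'x')
  sorted[4] = xv$xwvyx  (last char: 'x')
  sorted[5] = xwvyxxv$  (last char: '$')
  sorted[6] = xxv$xwvy  (last char: 'y')
  sorted[7] = yxxv$xwv  (last char: 'v')
Last column: vxwxx$yv
Original string S is at sorted index 5

Answer: vxwxx$yv
5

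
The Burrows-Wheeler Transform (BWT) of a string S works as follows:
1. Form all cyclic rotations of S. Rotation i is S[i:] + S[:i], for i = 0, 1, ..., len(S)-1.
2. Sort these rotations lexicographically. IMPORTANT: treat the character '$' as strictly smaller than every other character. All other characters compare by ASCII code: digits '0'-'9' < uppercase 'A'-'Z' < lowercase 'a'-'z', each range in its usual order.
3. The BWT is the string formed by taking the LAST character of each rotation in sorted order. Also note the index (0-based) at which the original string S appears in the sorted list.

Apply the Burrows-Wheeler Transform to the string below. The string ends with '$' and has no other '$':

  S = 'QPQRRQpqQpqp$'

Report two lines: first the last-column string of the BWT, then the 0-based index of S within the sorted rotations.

Answer: pQ$PRqRQqQQpp
2

Derivation:
All 13 rotations (rotation i = S[i:]+S[:i]):
  rot[0] = QPQRRQpqQpqp$
  rot[1] = PQRRQpqQpqp$Q
  rot[2] = QRRQpqQpqp$QP
  rot[3] = RRQpqQpqp$QPQ
  rot[4] = RQpqQpqp$QPQR
  rot[5] = QpqQpqp$QPQRR
  rot[6] = pqQpqp$QPQRRQ
  rot[7] = qQpqp$QPQRRQp
  rot[8] = Qpqp$QPQRRQpq
  rot[9] = pqp$QPQRRQpqQ
  rot[10] = qp$QPQRRQpqQp
  rot[11] = p$QPQRRQpqQpq
  rot[12] = $QPQRRQpqQpqp
Sorted (with $ < everything):
  sorted[0] = $QPQRRQpqQpqp  (last char: 'p')
  sorted[1] = PQRRQpqQpqp$Q  (last char: 'Q')
  sorted[2] = QPQRRQpqQpqp$  (last char: '$')
  sorted[3] = QRRQpqQpqp$QP  (last char: 'P')
  sorted[4] = QpqQpqp$QPQRR  (last char: 'R')
  sorted[5] = Qpqp$QPQRRQpq  (last char: 'q')
  sorted[6] = RQpqQpqp$QPQR  (last char: 'R')
  sorted[7] = RRQpqQpqp$QPQ  (last char: 'Q')
  sorted[8] = p$QPQRRQpqQpq  (last char: 'q')
  sorted[9] = pqQpqp$QPQRRQ  (last char: 'Q')
  sorted[10] = pqp$QPQRRQpqQ  (last char: 'Q')
  sorted[11] = qQpqp$QPQRRQp  (last char: 'p')
  sorted[12] = qp$QPQRRQpqQp  (last char: 'p')
Last column: pQ$PRqRQqQQpp
Original string S is at sorted index 2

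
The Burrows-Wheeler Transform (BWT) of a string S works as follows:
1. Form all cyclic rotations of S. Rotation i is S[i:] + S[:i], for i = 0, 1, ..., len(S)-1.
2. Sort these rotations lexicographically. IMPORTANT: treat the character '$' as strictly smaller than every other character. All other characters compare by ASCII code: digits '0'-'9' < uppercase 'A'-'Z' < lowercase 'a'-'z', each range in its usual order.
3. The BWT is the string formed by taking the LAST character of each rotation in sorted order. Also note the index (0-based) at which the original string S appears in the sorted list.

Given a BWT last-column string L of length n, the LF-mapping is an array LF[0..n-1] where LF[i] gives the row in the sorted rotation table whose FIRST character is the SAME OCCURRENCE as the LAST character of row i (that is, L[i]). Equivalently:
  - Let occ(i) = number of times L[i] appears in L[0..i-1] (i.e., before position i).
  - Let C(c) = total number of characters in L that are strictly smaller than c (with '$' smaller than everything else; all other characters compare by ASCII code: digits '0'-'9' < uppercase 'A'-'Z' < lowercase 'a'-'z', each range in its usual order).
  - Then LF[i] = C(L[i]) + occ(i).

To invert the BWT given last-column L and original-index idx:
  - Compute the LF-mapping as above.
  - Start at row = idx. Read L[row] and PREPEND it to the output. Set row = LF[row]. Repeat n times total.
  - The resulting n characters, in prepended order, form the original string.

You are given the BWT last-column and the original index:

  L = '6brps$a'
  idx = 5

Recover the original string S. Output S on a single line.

LF mapping: 1 3 5 4 6 0 2
Walk LF starting at row 5, prepending L[row]:
  step 1: row=5, L[5]='$', prepend. Next row=LF[5]=0
  step 2: row=0, L[0]='6', prepend. Next row=LF[0]=1
  step 3: row=1, L[1]='b', prepend. Next row=LF[1]=3
  step 4: row=3, L[3]='p', prepend. Next row=LF[3]=4
  step 5: row=4, L[4]='s', prepend. Next row=LF[4]=6
  step 6: row=6, L[6]='a', prepend. Next row=LF[6]=2
  step 7: row=2, L[2]='r', prepend. Next row=LF[2]=5
Reversed output: raspb6$

Answer: raspb6$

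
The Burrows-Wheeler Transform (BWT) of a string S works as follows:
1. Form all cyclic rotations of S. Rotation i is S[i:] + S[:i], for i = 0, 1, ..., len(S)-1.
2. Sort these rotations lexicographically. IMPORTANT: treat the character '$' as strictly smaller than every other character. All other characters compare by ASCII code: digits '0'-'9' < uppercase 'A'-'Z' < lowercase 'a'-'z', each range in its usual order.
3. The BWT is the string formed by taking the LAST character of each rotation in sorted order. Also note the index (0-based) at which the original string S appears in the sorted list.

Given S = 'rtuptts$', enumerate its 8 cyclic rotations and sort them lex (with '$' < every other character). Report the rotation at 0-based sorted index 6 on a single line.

All 8 rotations (rotation i = S[i:]+S[:i]):
  rot[0] = rtuptts$
  rot[1] = tuptts$r
  rot[2] = uptts$rt
  rot[3] = ptts$rtu
  rot[4] = tts$rtup
  rot[5] = ts$rtupt
  rot[6] = s$rtuptt
  rot[7] = $rtuptts
Sorted (with $ < everything):
  sorted[0] = $rtuptts
  sorted[1] = ptts$rtu
  sorted[2] = rtuptts$
  sorted[3] = s$rtuptt
  sorted[4] = ts$rtupt
  sorted[5] = tts$rtup
  sorted[6] = tuptts$r
  sorted[7] = uptts$rt
sorted[6] = tuptts$r

Answer: tuptts$r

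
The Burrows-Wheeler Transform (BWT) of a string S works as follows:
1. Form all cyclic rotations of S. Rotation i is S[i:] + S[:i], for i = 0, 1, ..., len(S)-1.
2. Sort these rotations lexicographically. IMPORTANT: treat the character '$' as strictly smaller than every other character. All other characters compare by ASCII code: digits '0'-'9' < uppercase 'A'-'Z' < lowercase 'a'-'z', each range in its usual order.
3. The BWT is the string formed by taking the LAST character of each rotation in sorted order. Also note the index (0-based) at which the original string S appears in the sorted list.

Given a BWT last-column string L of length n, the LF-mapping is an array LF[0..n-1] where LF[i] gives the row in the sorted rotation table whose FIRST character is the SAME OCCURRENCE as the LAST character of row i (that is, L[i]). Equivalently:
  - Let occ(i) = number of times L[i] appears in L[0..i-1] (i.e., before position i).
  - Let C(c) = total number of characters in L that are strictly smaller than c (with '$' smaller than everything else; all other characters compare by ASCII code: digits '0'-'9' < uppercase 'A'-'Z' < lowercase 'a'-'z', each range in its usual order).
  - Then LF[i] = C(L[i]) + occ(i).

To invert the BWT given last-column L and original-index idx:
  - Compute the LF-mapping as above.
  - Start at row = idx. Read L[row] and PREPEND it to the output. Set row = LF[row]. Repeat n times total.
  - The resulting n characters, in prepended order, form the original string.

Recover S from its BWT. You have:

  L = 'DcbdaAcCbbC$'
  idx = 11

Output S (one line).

Answer: dCcbCbbcAaD$

Derivation:
LF mapping: 4 9 6 11 5 1 10 2 7 8 3 0
Walk LF starting at row 11, prepending L[row]:
  step 1: row=11, L[11]='$', prepend. Next row=LF[11]=0
  step 2: row=0, L[0]='D', prepend. Next row=LF[0]=4
  step 3: row=4, L[4]='a', prepend. Next row=LF[4]=5
  step 4: row=5, L[5]='A', prepend. Next row=LF[5]=1
  step 5: row=1, L[1]='c', prepend. Next row=LF[1]=9
  step 6: row=9, L[9]='b', prepend. Next row=LF[9]=8
  step 7: row=8, L[8]='b', prepend. Next row=LF[8]=7
  step 8: row=7, L[7]='C', prepend. Next row=LF[7]=2
  step 9: row=2, L[2]='b', prepend. Next row=LF[2]=6
  step 10: row=6, L[6]='c', prepend. Next row=LF[6]=10
  step 11: row=10, L[10]='C', prepend. Next row=LF[10]=3
  step 12: row=3, L[3]='d', prepend. Next row=LF[3]=11
Reversed output: dCcbCbbcAaD$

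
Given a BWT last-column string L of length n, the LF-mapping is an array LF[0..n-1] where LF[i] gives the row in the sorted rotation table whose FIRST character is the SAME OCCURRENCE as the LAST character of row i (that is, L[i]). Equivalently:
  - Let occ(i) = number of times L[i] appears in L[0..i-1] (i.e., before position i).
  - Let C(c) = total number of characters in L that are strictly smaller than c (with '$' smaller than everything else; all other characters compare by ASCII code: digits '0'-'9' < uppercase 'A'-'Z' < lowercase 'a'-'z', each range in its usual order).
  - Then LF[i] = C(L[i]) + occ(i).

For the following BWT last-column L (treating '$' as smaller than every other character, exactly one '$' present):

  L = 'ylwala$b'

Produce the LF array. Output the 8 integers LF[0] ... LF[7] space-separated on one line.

Answer: 7 4 6 1 5 2 0 3

Derivation:
Char counts: '$':1, 'a':2, 'b':1, 'l':2, 'w':1, 'y':1
C (first-col start): C('$')=0, C('a')=1, C('b')=3, C('l')=4, C('w')=6, C('y')=7
L[0]='y': occ=0, LF[0]=C('y')+0=7+0=7
L[1]='l': occ=0, LF[1]=C('l')+0=4+0=4
L[2]='w': occ=0, LF[2]=C('w')+0=6+0=6
L[3]='a': occ=0, LF[3]=C('a')+0=1+0=1
L[4]='l': occ=1, LF[4]=C('l')+1=4+1=5
L[5]='a': occ=1, LF[5]=C('a')+1=1+1=2
L[6]='$': occ=0, LF[6]=C('$')+0=0+0=0
L[7]='b': occ=0, LF[7]=C('b')+0=3+0=3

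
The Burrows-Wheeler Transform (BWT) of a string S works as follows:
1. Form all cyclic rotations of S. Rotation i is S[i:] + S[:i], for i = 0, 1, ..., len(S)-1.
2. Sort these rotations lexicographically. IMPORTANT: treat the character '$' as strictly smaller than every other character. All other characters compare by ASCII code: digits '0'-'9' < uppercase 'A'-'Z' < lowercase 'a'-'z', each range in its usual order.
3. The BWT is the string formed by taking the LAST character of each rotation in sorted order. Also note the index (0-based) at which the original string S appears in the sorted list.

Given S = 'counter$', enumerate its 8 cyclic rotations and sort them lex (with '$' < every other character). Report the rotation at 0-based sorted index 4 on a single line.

All 8 rotations (rotation i = S[i:]+S[:i]):
  rot[0] = counter$
  rot[1] = ounter$c
  rot[2] = unter$co
  rot[3] = nter$cou
  rot[4] = ter$coun
  rot[5] = er$count
  rot[6] = r$counte
  rot[7] = $counter
Sorted (with $ < everything):
  sorted[0] = $counter
  sorted[1] = counter$
  sorted[2] = er$count
  sorted[3] = nter$cou
  sorted[4] = ounter$c
  sorted[5] = r$counte
  sorted[6] = ter$coun
  sorted[7] = unter$co
sorted[4] = ounter$c

Answer: ounter$c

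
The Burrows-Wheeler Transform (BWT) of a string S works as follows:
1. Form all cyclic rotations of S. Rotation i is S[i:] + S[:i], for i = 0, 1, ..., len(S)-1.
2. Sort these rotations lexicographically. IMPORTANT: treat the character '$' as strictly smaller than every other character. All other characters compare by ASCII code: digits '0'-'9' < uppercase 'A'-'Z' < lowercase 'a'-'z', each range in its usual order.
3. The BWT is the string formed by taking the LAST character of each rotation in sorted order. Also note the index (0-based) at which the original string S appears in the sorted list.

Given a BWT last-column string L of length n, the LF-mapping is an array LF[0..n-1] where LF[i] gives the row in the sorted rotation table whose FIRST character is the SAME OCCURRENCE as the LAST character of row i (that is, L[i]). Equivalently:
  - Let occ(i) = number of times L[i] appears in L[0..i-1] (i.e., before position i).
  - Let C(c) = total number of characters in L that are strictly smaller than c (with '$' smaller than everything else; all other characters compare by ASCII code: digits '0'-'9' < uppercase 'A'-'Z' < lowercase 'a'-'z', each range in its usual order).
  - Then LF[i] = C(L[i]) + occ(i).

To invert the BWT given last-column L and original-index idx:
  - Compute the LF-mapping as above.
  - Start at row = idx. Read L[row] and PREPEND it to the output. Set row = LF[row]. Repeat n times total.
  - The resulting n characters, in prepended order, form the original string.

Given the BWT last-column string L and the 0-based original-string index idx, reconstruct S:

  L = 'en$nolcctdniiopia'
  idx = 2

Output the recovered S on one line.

LF mapping: 5 10 0 11 13 9 2 3 16 4 12 6 7 14 15 8 1
Walk LF starting at row 2, prepending L[row]:
  step 1: row=2, L[2]='$', prepend. Next row=LF[2]=0
  step 2: row=0, L[0]='e', prepend. Next row=LF[0]=5
  step 3: row=5, L[5]='l', prepend. Next row=LF[5]=9
  step 4: row=9, L[9]='d', prepend. Next row=LF[9]=4
  step 5: row=4, L[4]='o', prepend. Next row=LF[4]=13
  step 6: row=13, L[13]='o', prepend. Next row=LF[13]=14
  step 7: row=14, L[14]='p', prepend. Next row=LF[14]=15
  step 8: row=15, L[15]='i', prepend. Next row=LF[15]=8
  step 9: row=8, L[8]='t', prepend. Next row=LF[8]=16
  step 10: row=16, L[16]='a', prepend. Next row=LF[16]=1
  step 11: row=1, L[1]='n', prepend. Next row=LF[1]=10
  step 12: row=10, L[10]='n', prepend. Next row=LF[10]=12
  step 13: row=12, L[12]='i', prepend. Next row=LF[12]=7
  step 14: row=7, L[7]='c', prepend. Next row=LF[7]=3
  step 15: row=3, L[3]='n', prepend. Next row=LF[3]=11
  step 16: row=11, L[11]='i', prepend. Next row=LF[11]=6
  step 17: row=6, L[6]='c', prepend. Next row=LF[6]=2
Reversed output: cincinnatipoodle$

Answer: cincinnatipoodle$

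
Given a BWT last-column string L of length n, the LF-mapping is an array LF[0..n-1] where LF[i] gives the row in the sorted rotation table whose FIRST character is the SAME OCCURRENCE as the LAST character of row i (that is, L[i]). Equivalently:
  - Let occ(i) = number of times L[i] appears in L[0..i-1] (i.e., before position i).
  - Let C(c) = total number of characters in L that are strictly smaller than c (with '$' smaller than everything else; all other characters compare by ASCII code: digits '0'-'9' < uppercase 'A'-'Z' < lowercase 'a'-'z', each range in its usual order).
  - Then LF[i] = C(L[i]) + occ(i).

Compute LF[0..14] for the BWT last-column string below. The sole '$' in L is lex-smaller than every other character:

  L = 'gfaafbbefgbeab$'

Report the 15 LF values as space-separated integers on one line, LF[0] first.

Answer: 13 10 1 2 11 4 5 8 12 14 6 9 3 7 0

Derivation:
Char counts: '$':1, 'a':3, 'b':4, 'e':2, 'f':3, 'g':2
C (first-col start): C('$')=0, C('a')=1, C('b')=4, C('e')=8, C('f')=10, C('g')=13
L[0]='g': occ=0, LF[0]=C('g')+0=13+0=13
L[1]='f': occ=0, LF[1]=C('f')+0=10+0=10
L[2]='a': occ=0, LF[2]=C('a')+0=1+0=1
L[3]='a': occ=1, LF[3]=C('a')+1=1+1=2
L[4]='f': occ=1, LF[4]=C('f')+1=10+1=11
L[5]='b': occ=0, LF[5]=C('b')+0=4+0=4
L[6]='b': occ=1, LF[6]=C('b')+1=4+1=5
L[7]='e': occ=0, LF[7]=C('e')+0=8+0=8
L[8]='f': occ=2, LF[8]=C('f')+2=10+2=12
L[9]='g': occ=1, LF[9]=C('g')+1=13+1=14
L[10]='b': occ=2, LF[10]=C('b')+2=4+2=6
L[11]='e': occ=1, LF[11]=C('e')+1=8+1=9
L[12]='a': occ=2, LF[12]=C('a')+2=1+2=3
L[13]='b': occ=3, LF[13]=C('b')+3=4+3=7
L[14]='$': occ=0, LF[14]=C('$')+0=0+0=0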